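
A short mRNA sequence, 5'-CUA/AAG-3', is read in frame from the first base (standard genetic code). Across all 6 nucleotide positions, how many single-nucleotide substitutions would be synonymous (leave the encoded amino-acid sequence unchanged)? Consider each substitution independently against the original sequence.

Codon 1 (CUA, Leu): 4 synonymous substitutions.
Codon 2 (AAG, Lys): 1 synonymous substitution.
Total: 4 + 1 = 5.

5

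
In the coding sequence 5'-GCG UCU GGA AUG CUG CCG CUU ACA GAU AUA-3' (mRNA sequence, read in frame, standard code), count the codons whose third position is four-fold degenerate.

Codon 1 GCG (Ala): third position 4-fold.
Codon 2 UCU (Ser): third position 4-fold.
Codon 3 GGA (Gly): third position 4-fold.
Codon 4 AUG (Met): third position 1-fold.
Codon 5 CUG (Leu): third position 4-fold.
Codon 6 CCG (Pro): third position 4-fold.
Codon 7 CUU (Leu): third position 4-fold.
Codon 8 ACA (Thr): third position 4-fold.
Codon 9 GAU (Asp): third position 2-fold.
Codon 10 AUA (Ile): third position 3-fold.
Four-fold degenerate third positions: 7.

7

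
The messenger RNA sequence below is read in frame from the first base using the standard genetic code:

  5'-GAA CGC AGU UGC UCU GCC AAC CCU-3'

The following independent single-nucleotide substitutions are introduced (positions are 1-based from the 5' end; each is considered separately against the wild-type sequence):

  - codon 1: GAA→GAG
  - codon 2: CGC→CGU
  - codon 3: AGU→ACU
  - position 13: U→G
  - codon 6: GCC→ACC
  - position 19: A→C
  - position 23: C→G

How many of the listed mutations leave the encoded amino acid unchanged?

2

Codon 1: GAA (Glu) → GAG (Glu) — synonymous.
Codon 2: CGC (Arg) → CGU (Arg) — synonymous.
Codon 3: AGU (Ser) → ACU (Thr) — missense.
Codon 5: UCU (Ser) → GCU (Ala) — missense.
Codon 6: GCC (Ala) → ACC (Thr) — missense.
Codon 7: AAC (Asn) → CAC (His) — missense.
Codon 8: CCU (Pro) → CGU (Arg) — missense.
Synonymous: 2 of 7.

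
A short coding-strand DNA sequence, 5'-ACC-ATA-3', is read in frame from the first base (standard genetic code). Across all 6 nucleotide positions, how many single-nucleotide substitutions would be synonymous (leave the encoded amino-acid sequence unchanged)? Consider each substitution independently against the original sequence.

5

Codon 1 (ACC, Thr): 3 synonymous substitutions.
Codon 2 (ATA, Ile): 2 synonymous substitutions.
Total: 3 + 2 = 5.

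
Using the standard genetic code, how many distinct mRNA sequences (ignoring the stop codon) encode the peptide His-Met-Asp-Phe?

His: 2 codons.
Met: 1 codon.
Asp: 2 codons.
Phe: 2 codons.
2 × 1 × 2 × 2 = 8.

8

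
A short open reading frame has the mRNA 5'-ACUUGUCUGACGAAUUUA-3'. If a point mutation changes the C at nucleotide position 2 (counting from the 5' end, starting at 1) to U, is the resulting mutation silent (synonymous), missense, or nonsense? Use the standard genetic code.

Position 2 falls in codon 1: ACU → Thr.
After the substitution the codon is AUU → Ile.
Thr ≠ Ile, so this is a missense mutation.

missense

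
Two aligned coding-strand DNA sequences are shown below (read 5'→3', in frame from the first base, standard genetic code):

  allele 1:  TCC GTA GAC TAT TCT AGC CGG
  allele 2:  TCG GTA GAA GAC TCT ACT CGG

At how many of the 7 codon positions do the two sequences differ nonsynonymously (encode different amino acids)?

Codon 1: TCC Ser / TCG Ser — synonymous.
Codon 2: GTA Val / GTA Val — identical.
Codon 3: GAC Asp / GAA Glu — nonsynonymous.
Codon 4: TAT Tyr / GAC Asp — nonsynonymous.
Codon 5: TCT Ser / TCT Ser — identical.
Codon 6: AGC Ser / ACT Thr — nonsynonymous.
Codon 7: CGG Arg / CGG Arg — identical.
Nonsynonymous differences: 3.

3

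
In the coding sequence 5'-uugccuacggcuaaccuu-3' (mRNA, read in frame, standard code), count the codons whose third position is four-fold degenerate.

Codon 1 UUG (Leu): third position 2-fold.
Codon 2 CCU (Pro): third position 4-fold.
Codon 3 ACG (Thr): third position 4-fold.
Codon 4 GCU (Ala): third position 4-fold.
Codon 5 AAC (Asn): third position 2-fold.
Codon 6 CUU (Leu): third position 4-fold.
Four-fold degenerate third positions: 4.

4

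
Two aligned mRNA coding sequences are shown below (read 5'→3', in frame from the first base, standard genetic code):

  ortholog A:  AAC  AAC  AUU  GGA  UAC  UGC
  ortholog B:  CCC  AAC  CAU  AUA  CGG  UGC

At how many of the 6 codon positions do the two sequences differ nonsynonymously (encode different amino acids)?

Codon 1: AAC Asn / CCC Pro — nonsynonymous.
Codon 2: AAC Asn / AAC Asn — identical.
Codon 3: AUU Ile / CAU His — nonsynonymous.
Codon 4: GGA Gly / AUA Ile — nonsynonymous.
Codon 5: UAC Tyr / CGG Arg — nonsynonymous.
Codon 6: UGC Cys / UGC Cys — identical.
Nonsynonymous differences: 4.

4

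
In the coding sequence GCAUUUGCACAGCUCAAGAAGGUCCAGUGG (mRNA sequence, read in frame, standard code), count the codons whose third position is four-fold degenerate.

4

Codon 1 GCA (Ala): third position 4-fold.
Codon 2 UUU (Phe): third position 2-fold.
Codon 3 GCA (Ala): third position 4-fold.
Codon 4 CAG (Gln): third position 2-fold.
Codon 5 CUC (Leu): third position 4-fold.
Codon 6 AAG (Lys): third position 2-fold.
Codon 7 AAG (Lys): third position 2-fold.
Codon 8 GUC (Val): third position 4-fold.
Codon 9 CAG (Gln): third position 2-fold.
Codon 10 UGG (Trp): third position 1-fold.
Four-fold degenerate third positions: 4.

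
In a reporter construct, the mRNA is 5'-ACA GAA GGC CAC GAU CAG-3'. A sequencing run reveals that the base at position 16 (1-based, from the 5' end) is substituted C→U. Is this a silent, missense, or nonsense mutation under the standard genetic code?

nonsense

Position 16 falls in codon 6: CAG → Gln.
After the substitution the codon is UAG → Stop.
The new codon is a stop codon, so this is a nonsense mutation.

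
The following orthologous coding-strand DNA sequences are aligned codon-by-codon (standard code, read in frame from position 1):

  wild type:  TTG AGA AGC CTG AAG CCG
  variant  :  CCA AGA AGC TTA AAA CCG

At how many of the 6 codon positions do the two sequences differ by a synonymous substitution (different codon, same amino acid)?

2

Codon 1: TTG Leu / CCA Pro — nonsynonymous.
Codon 2: AGA Arg / AGA Arg — identical.
Codon 3: AGC Ser / AGC Ser — identical.
Codon 4: CTG Leu / TTA Leu — synonymous.
Codon 5: AAG Lys / AAA Lys — synonymous.
Codon 6: CCG Pro / CCG Pro — identical.
Synonymous differences: 2.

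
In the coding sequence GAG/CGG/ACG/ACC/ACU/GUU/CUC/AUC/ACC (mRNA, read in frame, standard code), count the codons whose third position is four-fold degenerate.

7

Codon 1 GAG (Glu): third position 2-fold.
Codon 2 CGG (Arg): third position 4-fold.
Codon 3 ACG (Thr): third position 4-fold.
Codon 4 ACC (Thr): third position 4-fold.
Codon 5 ACU (Thr): third position 4-fold.
Codon 6 GUU (Val): third position 4-fold.
Codon 7 CUC (Leu): third position 4-fold.
Codon 8 AUC (Ile): third position 3-fold.
Codon 9 ACC (Thr): third position 4-fold.
Four-fold degenerate third positions: 7.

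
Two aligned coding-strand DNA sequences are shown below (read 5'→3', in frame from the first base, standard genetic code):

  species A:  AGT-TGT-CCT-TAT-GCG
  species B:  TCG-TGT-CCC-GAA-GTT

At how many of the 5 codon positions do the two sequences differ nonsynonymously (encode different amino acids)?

2

Codon 1: AGT Ser / TCG Ser — synonymous.
Codon 2: TGT Cys / TGT Cys — identical.
Codon 3: CCT Pro / CCC Pro — synonymous.
Codon 4: TAT Tyr / GAA Glu — nonsynonymous.
Codon 5: GCG Ala / GTT Val — nonsynonymous.
Nonsynonymous differences: 2.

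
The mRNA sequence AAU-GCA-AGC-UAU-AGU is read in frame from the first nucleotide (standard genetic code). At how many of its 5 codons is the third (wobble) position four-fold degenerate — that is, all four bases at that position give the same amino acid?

Codon 1 AAU (Asn): third position 2-fold.
Codon 2 GCA (Ala): third position 4-fold.
Codon 3 AGC (Ser): third position 2-fold.
Codon 4 UAU (Tyr): third position 2-fold.
Codon 5 AGU (Ser): third position 2-fold.
Four-fold degenerate third positions: 1.

1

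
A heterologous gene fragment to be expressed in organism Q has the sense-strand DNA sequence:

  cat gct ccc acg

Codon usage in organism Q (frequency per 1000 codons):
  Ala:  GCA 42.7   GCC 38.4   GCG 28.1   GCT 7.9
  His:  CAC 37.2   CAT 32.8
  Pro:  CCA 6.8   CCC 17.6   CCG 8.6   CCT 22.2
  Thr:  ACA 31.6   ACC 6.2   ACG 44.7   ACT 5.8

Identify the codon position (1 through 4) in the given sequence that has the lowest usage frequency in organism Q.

Codon 1 CAT (His): 32.8 per 1000.
Codon 2 GCT (Ala): 7.9 per 1000.
Codon 3 CCC (Pro): 17.6 per 1000.
Codon 4 ACG (Thr): 44.7 per 1000.
Lowest frequency is 7.9 at codon 2.

2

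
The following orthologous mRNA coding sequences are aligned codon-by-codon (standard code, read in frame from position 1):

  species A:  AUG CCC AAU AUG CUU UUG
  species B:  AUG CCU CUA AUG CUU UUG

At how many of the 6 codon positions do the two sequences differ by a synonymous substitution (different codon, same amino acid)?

1

Codon 1: AUG Met / AUG Met — identical.
Codon 2: CCC Pro / CCU Pro — synonymous.
Codon 3: AAU Asn / CUA Leu — nonsynonymous.
Codon 4: AUG Met / AUG Met — identical.
Codon 5: CUU Leu / CUU Leu — identical.
Codon 6: UUG Leu / UUG Leu — identical.
Synonymous differences: 1.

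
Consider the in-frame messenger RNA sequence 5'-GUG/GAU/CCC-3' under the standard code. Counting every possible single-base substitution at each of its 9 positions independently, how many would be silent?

7

Codon 1 (GUG, Val): 3 synonymous substitutions.
Codon 2 (GAU, Asp): 1 synonymous substitution.
Codon 3 (CCC, Pro): 3 synonymous substitutions.
Total: 3 + 1 + 3 = 7.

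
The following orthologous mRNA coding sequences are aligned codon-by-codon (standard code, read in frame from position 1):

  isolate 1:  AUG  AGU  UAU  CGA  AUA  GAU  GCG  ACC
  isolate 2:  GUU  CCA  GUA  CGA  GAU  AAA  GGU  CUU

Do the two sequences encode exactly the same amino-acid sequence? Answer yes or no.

Codon 1: AUG Met / GUU Val — nonsynonymous.
Codon 2: AGU Ser / CCA Pro — nonsynonymous.
Codon 3: UAU Tyr / GUA Val — nonsynonymous.
Codon 4: CGA Arg / CGA Arg — identical.
Codon 5: AUA Ile / GAU Asp — nonsynonymous.
Codon 6: GAU Asp / AAA Lys — nonsynonymous.
Codon 7: GCG Ala / GGU Gly — nonsynonymous.
Codon 8: ACC Thr / CUU Leu — nonsynonymous.
Nonsynonymous differences: 7 → different protein.

no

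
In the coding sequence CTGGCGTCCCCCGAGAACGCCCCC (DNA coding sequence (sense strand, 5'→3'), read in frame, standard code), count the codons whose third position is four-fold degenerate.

6

Codon 1 CTG (Leu): third position 4-fold.
Codon 2 GCG (Ala): third position 4-fold.
Codon 3 TCC (Ser): third position 4-fold.
Codon 4 CCC (Pro): third position 4-fold.
Codon 5 GAG (Glu): third position 2-fold.
Codon 6 AAC (Asn): third position 2-fold.
Codon 7 GCC (Ala): third position 4-fold.
Codon 8 CCC (Pro): third position 4-fold.
Four-fold degenerate third positions: 6.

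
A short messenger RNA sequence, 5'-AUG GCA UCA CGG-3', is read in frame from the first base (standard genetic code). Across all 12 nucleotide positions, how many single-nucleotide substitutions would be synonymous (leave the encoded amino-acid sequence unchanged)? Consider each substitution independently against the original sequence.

Codon 1 (AUG, Met): 0 synonymous substitutions.
Codon 2 (GCA, Ala): 3 synonymous substitutions.
Codon 3 (UCA, Ser): 3 synonymous substitutions.
Codon 4 (CGG, Arg): 4 synonymous substitutions.
Total: 0 + 3 + 3 + 4 = 10.

10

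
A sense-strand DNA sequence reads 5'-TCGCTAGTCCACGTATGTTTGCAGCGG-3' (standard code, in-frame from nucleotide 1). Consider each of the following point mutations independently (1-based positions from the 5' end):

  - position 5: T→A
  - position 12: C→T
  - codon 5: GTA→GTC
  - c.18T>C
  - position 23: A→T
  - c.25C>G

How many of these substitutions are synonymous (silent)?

3

Codon 2: CTA (Leu) → CAA (Gln) — missense.
Codon 4: CAC (His) → CAT (His) — synonymous.
Codon 5: GTA (Val) → GTC (Val) — synonymous.
Codon 6: TGT (Cys) → TGC (Cys) — synonymous.
Codon 8: CAG (Gln) → CTG (Leu) — missense.
Codon 9: CGG (Arg) → GGG (Gly) — missense.
Synonymous: 3 of 6.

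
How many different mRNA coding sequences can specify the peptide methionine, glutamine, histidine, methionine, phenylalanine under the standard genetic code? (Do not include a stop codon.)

Met: 1 codon.
Gln: 2 codons.
His: 2 codons.
Met: 1 codon.
Phe: 2 codons.
1 × 2 × 2 × 1 × 2 = 8.

8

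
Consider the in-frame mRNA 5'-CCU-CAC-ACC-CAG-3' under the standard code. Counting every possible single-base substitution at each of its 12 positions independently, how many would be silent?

Codon 1 (CCU, Pro): 3 synonymous substitutions.
Codon 2 (CAC, His): 1 synonymous substitution.
Codon 3 (ACC, Thr): 3 synonymous substitutions.
Codon 4 (CAG, Gln): 1 synonymous substitution.
Total: 3 + 1 + 3 + 1 = 8.

8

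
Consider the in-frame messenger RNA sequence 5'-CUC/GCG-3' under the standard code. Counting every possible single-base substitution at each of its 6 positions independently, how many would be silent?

6

Codon 1 (CUC, Leu): 3 synonymous substitutions.
Codon 2 (GCG, Ala): 3 synonymous substitutions.
Total: 3 + 3 = 6.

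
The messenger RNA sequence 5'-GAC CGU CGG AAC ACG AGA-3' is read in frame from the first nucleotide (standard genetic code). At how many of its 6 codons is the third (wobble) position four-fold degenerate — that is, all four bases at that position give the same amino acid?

Codon 1 GAC (Asp): third position 2-fold.
Codon 2 CGU (Arg): third position 4-fold.
Codon 3 CGG (Arg): third position 4-fold.
Codon 4 AAC (Asn): third position 2-fold.
Codon 5 ACG (Thr): third position 4-fold.
Codon 6 AGA (Arg): third position 2-fold.
Four-fold degenerate third positions: 3.

3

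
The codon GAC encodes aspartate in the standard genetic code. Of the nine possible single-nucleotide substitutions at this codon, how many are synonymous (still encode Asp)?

1

Position 1: none → 0 synonymous.
Position 2: none → 0 synonymous.
Position 3: GAU → 1 synonymous.
Total: 0 + 0 + 1 = 1.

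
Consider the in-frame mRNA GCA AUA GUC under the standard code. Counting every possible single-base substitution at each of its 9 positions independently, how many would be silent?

Codon 1 (GCA, Ala): 3 synonymous substitutions.
Codon 2 (AUA, Ile): 2 synonymous substitutions.
Codon 3 (GUC, Val): 3 synonymous substitutions.
Total: 3 + 2 + 3 = 8.

8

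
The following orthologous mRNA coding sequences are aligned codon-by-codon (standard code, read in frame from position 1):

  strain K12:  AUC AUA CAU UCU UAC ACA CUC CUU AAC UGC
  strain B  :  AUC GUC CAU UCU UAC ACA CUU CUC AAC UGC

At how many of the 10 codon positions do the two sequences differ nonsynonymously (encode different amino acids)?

Codon 1: AUC Ile / AUC Ile — identical.
Codon 2: AUA Ile / GUC Val — nonsynonymous.
Codon 3: CAU His / CAU His — identical.
Codon 4: UCU Ser / UCU Ser — identical.
Codon 5: UAC Tyr / UAC Tyr — identical.
Codon 6: ACA Thr / ACA Thr — identical.
Codon 7: CUC Leu / CUU Leu — synonymous.
Codon 8: CUU Leu / CUC Leu — synonymous.
Codon 9: AAC Asn / AAC Asn — identical.
Codon 10: UGC Cys / UGC Cys — identical.
Nonsynonymous differences: 1.

1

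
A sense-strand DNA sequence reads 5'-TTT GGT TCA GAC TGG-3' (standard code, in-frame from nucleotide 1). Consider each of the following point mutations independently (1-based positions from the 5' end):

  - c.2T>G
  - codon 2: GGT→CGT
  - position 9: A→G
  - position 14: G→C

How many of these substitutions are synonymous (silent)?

Codon 1: TTT (Phe) → TGT (Cys) — missense.
Codon 2: GGT (Gly) → CGT (Arg) — missense.
Codon 3: TCA (Ser) → TCG (Ser) — synonymous.
Codon 5: TGG (Trp) → TCG (Ser) — missense.
Synonymous: 1 of 4.

1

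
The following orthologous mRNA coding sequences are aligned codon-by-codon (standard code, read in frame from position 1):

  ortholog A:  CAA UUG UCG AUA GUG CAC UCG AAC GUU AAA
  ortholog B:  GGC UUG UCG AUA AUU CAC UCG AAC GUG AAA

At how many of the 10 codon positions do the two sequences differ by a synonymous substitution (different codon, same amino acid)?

1

Codon 1: CAA Gln / GGC Gly — nonsynonymous.
Codon 2: UUG Leu / UUG Leu — identical.
Codon 3: UCG Ser / UCG Ser — identical.
Codon 4: AUA Ile / AUA Ile — identical.
Codon 5: GUG Val / AUU Ile — nonsynonymous.
Codon 6: CAC His / CAC His — identical.
Codon 7: UCG Ser / UCG Ser — identical.
Codon 8: AAC Asn / AAC Asn — identical.
Codon 9: GUU Val / GUG Val — synonymous.
Codon 10: AAA Lys / AAA Lys — identical.
Synonymous differences: 1.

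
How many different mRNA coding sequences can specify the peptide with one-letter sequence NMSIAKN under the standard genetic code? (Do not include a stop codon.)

Asn: 2 codons.
Met: 1 codon.
Ser: 6 codons.
Ile: 3 codons.
Ala: 4 codons.
Lys: 2 codons.
Asn: 2 codons.
2 × 1 × 6 × 3 × 4 × 2 × 2 = 576.

576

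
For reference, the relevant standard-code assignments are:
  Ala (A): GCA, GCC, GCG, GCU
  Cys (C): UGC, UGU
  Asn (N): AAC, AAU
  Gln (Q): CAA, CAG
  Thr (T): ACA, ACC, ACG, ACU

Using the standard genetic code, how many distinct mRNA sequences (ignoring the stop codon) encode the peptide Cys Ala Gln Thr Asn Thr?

Cys: 2 codons.
Ala: 4 codons.
Gln: 2 codons.
Thr: 4 codons.
Asn: 2 codons.
Thr: 4 codons.
2 × 4 × 2 × 4 × 2 × 4 = 512.

512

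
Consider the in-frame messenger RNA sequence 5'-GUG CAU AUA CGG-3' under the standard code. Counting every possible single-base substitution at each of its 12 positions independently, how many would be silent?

10

Codon 1 (GUG, Val): 3 synonymous substitutions.
Codon 2 (CAU, His): 1 synonymous substitution.
Codon 3 (AUA, Ile): 2 synonymous substitutions.
Codon 4 (CGG, Arg): 4 synonymous substitutions.
Total: 3 + 1 + 2 + 4 = 10.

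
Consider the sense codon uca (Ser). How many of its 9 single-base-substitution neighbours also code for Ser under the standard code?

3

Position 1: none → 0 synonymous.
Position 2: none → 0 synonymous.
Position 3: UCU, UCC, UCG → 3 synonymous.
Total: 0 + 0 + 3 = 3.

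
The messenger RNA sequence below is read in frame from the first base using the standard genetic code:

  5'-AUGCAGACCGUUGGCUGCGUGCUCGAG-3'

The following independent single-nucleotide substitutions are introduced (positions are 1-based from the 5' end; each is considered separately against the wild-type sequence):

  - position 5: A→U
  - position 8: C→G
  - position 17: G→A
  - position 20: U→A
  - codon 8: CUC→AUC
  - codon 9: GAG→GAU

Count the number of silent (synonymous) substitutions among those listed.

0

Codon 2: CAG (Gln) → CUG (Leu) — missense.
Codon 3: ACC (Thr) → AGC (Ser) — missense.
Codon 6: UGC (Cys) → UAC (Tyr) — missense.
Codon 7: GUG (Val) → GAG (Glu) — missense.
Codon 8: CUC (Leu) → AUC (Ile) — missense.
Codon 9: GAG (Glu) → GAU (Asp) — missense.
Synonymous: 0 of 6.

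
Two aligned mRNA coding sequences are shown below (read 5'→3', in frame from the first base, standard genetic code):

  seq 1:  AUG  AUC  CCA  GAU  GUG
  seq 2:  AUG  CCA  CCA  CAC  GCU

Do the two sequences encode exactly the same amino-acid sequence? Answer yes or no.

Codon 1: AUG Met / AUG Met — identical.
Codon 2: AUC Ile / CCA Pro — nonsynonymous.
Codon 3: CCA Pro / CCA Pro — identical.
Codon 4: GAU Asp / CAC His — nonsynonymous.
Codon 5: GUG Val / GCU Ala — nonsynonymous.
Nonsynonymous differences: 3 → different protein.

no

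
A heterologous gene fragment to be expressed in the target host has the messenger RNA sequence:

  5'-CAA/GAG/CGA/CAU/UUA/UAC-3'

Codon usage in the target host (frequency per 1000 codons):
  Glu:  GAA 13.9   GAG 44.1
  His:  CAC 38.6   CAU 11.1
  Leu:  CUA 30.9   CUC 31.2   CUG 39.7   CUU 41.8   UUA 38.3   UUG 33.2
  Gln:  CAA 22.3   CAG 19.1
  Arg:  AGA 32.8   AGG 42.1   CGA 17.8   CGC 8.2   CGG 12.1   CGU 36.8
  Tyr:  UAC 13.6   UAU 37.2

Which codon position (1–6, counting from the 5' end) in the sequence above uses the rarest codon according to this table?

Codon 1 CAA (Gln): 22.3 per 1000.
Codon 2 GAG (Glu): 44.1 per 1000.
Codon 3 CGA (Arg): 17.8 per 1000.
Codon 4 CAU (His): 11.1 per 1000.
Codon 5 UUA (Leu): 38.3 per 1000.
Codon 6 UAC (Tyr): 13.6 per 1000.
Lowest frequency is 11.1 at codon 4.

4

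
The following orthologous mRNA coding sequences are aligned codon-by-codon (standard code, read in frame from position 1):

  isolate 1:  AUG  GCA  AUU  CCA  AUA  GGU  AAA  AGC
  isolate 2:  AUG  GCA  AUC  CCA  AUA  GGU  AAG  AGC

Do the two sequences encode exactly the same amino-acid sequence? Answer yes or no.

Codon 1: AUG Met / AUG Met — identical.
Codon 2: GCA Ala / GCA Ala — identical.
Codon 3: AUU Ile / AUC Ile — synonymous.
Codon 4: CCA Pro / CCA Pro — identical.
Codon 5: AUA Ile / AUA Ile — identical.
Codon 6: GGU Gly / GGU Gly — identical.
Codon 7: AAA Lys / AAG Lys — synonymous.
Codon 8: AGC Ser / AGC Ser — identical.
Nonsynonymous differences: 0 → same protein.

yes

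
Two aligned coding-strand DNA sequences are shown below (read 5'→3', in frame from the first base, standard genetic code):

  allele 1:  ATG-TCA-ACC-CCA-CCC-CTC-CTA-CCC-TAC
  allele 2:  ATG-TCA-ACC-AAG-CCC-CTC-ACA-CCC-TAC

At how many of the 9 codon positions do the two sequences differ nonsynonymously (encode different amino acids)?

2

Codon 1: ATG Met / ATG Met — identical.
Codon 2: TCA Ser / TCA Ser — identical.
Codon 3: ACC Thr / ACC Thr — identical.
Codon 4: CCA Pro / AAG Lys — nonsynonymous.
Codon 5: CCC Pro / CCC Pro — identical.
Codon 6: CTC Leu / CTC Leu — identical.
Codon 7: CTA Leu / ACA Thr — nonsynonymous.
Codon 8: CCC Pro / CCC Pro — identical.
Codon 9: TAC Tyr / TAC Tyr — identical.
Nonsynonymous differences: 2.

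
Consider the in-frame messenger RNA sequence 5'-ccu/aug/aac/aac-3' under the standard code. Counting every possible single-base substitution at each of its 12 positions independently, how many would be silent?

Codon 1 (CCU, Pro): 3 synonymous substitutions.
Codon 2 (AUG, Met): 0 synonymous substitutions.
Codon 3 (AAC, Asn): 1 synonymous substitution.
Codon 4 (AAC, Asn): 1 synonymous substitution.
Total: 3 + 0 + 1 + 1 = 5.

5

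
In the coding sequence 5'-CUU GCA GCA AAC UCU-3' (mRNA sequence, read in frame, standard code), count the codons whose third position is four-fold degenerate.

4

Codon 1 CUU (Leu): third position 4-fold.
Codon 2 GCA (Ala): third position 4-fold.
Codon 3 GCA (Ala): third position 4-fold.
Codon 4 AAC (Asn): third position 2-fold.
Codon 5 UCU (Ser): third position 4-fold.
Four-fold degenerate third positions: 4.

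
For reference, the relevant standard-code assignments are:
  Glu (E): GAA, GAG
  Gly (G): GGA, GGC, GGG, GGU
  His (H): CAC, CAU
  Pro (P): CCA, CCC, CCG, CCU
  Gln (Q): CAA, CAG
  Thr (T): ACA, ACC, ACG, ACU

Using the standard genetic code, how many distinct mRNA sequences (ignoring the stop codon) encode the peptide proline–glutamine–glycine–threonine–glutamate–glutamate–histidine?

1024

Pro: 4 codons.
Gln: 2 codons.
Gly: 4 codons.
Thr: 4 codons.
Glu: 2 codons.
Glu: 2 codons.
His: 2 codons.
4 × 2 × 4 × 4 × 2 × 2 × 2 = 1024.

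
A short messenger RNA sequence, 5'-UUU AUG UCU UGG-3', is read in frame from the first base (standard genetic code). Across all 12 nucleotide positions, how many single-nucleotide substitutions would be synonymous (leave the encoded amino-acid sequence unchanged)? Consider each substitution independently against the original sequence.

Codon 1 (UUU, Phe): 1 synonymous substitution.
Codon 2 (AUG, Met): 0 synonymous substitutions.
Codon 3 (UCU, Ser): 3 synonymous substitutions.
Codon 4 (UGG, Trp): 0 synonymous substitutions.
Total: 1 + 0 + 3 + 0 = 4.

4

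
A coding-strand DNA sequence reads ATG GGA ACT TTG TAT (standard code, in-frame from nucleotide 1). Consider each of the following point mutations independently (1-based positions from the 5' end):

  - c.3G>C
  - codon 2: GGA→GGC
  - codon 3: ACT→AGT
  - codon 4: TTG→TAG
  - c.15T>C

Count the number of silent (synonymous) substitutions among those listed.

Codon 1: ATG (Met) → ATC (Ile) — missense.
Codon 2: GGA (Gly) → GGC (Gly) — synonymous.
Codon 3: ACT (Thr) → AGT (Ser) — missense.
Codon 4: TTG (Leu) → TAG (Stop) — nonsense.
Codon 5: TAT (Tyr) → TAC (Tyr) — synonymous.
Synonymous: 2 of 5.

2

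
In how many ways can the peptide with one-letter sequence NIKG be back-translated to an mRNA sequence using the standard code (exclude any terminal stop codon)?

Asn: 2 codons.
Ile: 3 codons.
Lys: 2 codons.
Gly: 4 codons.
2 × 3 × 2 × 4 = 48.

48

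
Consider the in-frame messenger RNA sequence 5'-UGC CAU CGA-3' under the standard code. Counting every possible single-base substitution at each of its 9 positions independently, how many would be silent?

6

Codon 1 (UGC, Cys): 1 synonymous substitution.
Codon 2 (CAU, His): 1 synonymous substitution.
Codon 3 (CGA, Arg): 4 synonymous substitutions.
Total: 1 + 1 + 4 = 6.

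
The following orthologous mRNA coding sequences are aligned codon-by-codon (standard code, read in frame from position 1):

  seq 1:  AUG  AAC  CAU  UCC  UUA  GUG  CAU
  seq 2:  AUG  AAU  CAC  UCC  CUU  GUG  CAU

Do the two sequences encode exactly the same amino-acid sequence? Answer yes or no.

Codon 1: AUG Met / AUG Met — identical.
Codon 2: AAC Asn / AAU Asn — synonymous.
Codon 3: CAU His / CAC His — synonymous.
Codon 4: UCC Ser / UCC Ser — identical.
Codon 5: UUA Leu / CUU Leu — synonymous.
Codon 6: GUG Val / GUG Val — identical.
Codon 7: CAU His / CAU His — identical.
Nonsynonymous differences: 0 → same protein.

yes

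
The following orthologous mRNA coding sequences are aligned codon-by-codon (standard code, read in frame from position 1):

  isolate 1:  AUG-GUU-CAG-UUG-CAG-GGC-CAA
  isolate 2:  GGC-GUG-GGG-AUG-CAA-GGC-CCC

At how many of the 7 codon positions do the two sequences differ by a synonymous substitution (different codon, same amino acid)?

2

Codon 1: AUG Met / GGC Gly — nonsynonymous.
Codon 2: GUU Val / GUG Val — synonymous.
Codon 3: CAG Gln / GGG Gly — nonsynonymous.
Codon 4: UUG Leu / AUG Met — nonsynonymous.
Codon 5: CAG Gln / CAA Gln — synonymous.
Codon 6: GGC Gly / GGC Gly — identical.
Codon 7: CAA Gln / CCC Pro — nonsynonymous.
Synonymous differences: 2.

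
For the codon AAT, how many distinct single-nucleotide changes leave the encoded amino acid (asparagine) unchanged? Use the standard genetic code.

Position 1: none → 0 synonymous.
Position 2: none → 0 synonymous.
Position 3: AAC → 1 synonymous.
Total: 0 + 0 + 1 = 1.

1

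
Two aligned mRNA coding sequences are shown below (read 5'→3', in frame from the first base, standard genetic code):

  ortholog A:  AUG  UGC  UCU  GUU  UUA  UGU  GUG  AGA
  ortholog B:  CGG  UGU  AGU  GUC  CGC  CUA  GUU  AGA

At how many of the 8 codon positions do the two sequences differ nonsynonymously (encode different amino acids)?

Codon 1: AUG Met / CGG Arg — nonsynonymous.
Codon 2: UGC Cys / UGU Cys — synonymous.
Codon 3: UCU Ser / AGU Ser — synonymous.
Codon 4: GUU Val / GUC Val — synonymous.
Codon 5: UUA Leu / CGC Arg — nonsynonymous.
Codon 6: UGU Cys / CUA Leu — nonsynonymous.
Codon 7: GUG Val / GUU Val — synonymous.
Codon 8: AGA Arg / AGA Arg — identical.
Nonsynonymous differences: 3.

3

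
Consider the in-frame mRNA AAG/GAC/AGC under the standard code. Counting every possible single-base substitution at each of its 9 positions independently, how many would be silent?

Codon 1 (AAG, Lys): 1 synonymous substitution.
Codon 2 (GAC, Asp): 1 synonymous substitution.
Codon 3 (AGC, Ser): 1 synonymous substitution.
Total: 1 + 1 + 1 = 3.

3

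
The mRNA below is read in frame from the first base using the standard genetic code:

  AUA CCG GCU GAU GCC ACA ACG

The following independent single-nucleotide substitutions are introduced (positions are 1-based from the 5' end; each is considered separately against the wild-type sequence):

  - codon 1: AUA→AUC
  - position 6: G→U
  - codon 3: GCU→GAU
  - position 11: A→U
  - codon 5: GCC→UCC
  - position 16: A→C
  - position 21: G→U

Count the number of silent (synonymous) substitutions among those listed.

3

Codon 1: AUA (Ile) → AUC (Ile) — synonymous.
Codon 2: CCG (Pro) → CCU (Pro) — synonymous.
Codon 3: GCU (Ala) → GAU (Asp) — missense.
Codon 4: GAU (Asp) → GUU (Val) — missense.
Codon 5: GCC (Ala) → UCC (Ser) — missense.
Codon 6: ACA (Thr) → CCA (Pro) — missense.
Codon 7: ACG (Thr) → ACU (Thr) — synonymous.
Synonymous: 3 of 7.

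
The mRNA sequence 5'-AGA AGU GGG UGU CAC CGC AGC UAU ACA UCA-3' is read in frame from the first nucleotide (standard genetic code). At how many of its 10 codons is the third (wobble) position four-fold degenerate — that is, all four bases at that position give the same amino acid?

4

Codon 1 AGA (Arg): third position 2-fold.
Codon 2 AGU (Ser): third position 2-fold.
Codon 3 GGG (Gly): third position 4-fold.
Codon 4 UGU (Cys): third position 2-fold.
Codon 5 CAC (His): third position 2-fold.
Codon 6 CGC (Arg): third position 4-fold.
Codon 7 AGC (Ser): third position 2-fold.
Codon 8 UAU (Tyr): third position 2-fold.
Codon 9 ACA (Thr): third position 4-fold.
Codon 10 UCA (Ser): third position 4-fold.
Four-fold degenerate third positions: 4.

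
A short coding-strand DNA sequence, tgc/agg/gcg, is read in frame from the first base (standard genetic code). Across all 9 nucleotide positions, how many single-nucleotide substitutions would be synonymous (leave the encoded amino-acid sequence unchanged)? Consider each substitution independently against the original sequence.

6

Codon 1 (TGC, Cys): 1 synonymous substitution.
Codon 2 (AGG, Arg): 2 synonymous substitutions.
Codon 3 (GCG, Ala): 3 synonymous substitutions.
Total: 1 + 2 + 3 = 6.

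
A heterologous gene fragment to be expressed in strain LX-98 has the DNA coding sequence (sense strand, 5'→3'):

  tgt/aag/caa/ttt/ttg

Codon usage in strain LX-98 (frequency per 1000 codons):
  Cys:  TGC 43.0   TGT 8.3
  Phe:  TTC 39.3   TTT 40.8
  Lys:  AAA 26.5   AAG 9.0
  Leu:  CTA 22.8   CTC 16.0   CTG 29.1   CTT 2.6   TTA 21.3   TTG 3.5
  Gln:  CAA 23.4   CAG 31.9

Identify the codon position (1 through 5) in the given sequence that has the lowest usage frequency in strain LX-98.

5

Codon 1 TGT (Cys): 8.3 per 1000.
Codon 2 AAG (Lys): 9.0 per 1000.
Codon 3 CAA (Gln): 23.4 per 1000.
Codon 4 TTT (Phe): 40.8 per 1000.
Codon 5 TTG (Leu): 3.5 per 1000.
Lowest frequency is 3.5 at codon 5.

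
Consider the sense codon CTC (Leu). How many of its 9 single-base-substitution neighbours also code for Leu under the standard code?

3

Position 1: none → 0 synonymous.
Position 2: none → 0 synonymous.
Position 3: CTT, CTA, CTG → 3 synonymous.
Total: 0 + 0 + 3 = 3.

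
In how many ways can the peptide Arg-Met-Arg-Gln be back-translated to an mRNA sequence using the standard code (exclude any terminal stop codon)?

72

Arg: 6 codons.
Met: 1 codon.
Arg: 6 codons.
Gln: 2 codons.
6 × 1 × 6 × 2 = 72.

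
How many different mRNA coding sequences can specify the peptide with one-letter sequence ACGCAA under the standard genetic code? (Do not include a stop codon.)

1024

Ala: 4 codons.
Cys: 2 codons.
Gly: 4 codons.
Cys: 2 codons.
Ala: 4 codons.
Ala: 4 codons.
4 × 2 × 4 × 2 × 4 × 4 = 1024.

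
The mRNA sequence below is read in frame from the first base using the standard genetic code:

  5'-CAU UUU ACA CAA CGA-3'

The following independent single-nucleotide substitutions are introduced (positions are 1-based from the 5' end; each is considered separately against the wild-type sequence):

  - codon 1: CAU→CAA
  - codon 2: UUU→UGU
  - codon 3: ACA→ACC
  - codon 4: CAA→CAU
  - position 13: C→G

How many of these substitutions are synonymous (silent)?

1

Codon 1: CAU (His) → CAA (Gln) — missense.
Codon 2: UUU (Phe) → UGU (Cys) — missense.
Codon 3: ACA (Thr) → ACC (Thr) — synonymous.
Codon 4: CAA (Gln) → CAU (His) — missense.
Codon 5: CGA (Arg) → GGA (Gly) — missense.
Synonymous: 1 of 5.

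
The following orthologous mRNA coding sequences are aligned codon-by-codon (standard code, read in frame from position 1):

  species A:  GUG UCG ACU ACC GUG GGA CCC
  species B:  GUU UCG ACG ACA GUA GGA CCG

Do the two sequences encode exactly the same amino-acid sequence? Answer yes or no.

yes

Codon 1: GUG Val / GUU Val — synonymous.
Codon 2: UCG Ser / UCG Ser — identical.
Codon 3: ACU Thr / ACG Thr — synonymous.
Codon 4: ACC Thr / ACA Thr — synonymous.
Codon 5: GUG Val / GUA Val — synonymous.
Codon 6: GGA Gly / GGA Gly — identical.
Codon 7: CCC Pro / CCG Pro — synonymous.
Nonsynonymous differences: 0 → same protein.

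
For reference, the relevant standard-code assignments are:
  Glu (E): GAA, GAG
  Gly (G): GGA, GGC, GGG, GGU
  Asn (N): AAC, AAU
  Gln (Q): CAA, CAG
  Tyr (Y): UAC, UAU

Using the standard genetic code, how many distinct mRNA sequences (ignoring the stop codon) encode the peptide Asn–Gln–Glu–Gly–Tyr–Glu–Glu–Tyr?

512

Asn: 2 codons.
Gln: 2 codons.
Glu: 2 codons.
Gly: 4 codons.
Tyr: 2 codons.
Glu: 2 codons.
Glu: 2 codons.
Tyr: 2 codons.
2 × 2 × 2 × 4 × 2 × 2 × 2 × 2 = 512.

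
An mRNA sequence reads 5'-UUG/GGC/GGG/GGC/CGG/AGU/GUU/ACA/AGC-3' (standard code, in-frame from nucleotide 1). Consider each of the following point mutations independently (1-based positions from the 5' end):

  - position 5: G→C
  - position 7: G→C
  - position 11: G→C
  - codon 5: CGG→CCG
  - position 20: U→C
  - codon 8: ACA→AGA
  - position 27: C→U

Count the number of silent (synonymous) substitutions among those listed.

1

Codon 2: GGC (Gly) → GCC (Ala) — missense.
Codon 3: GGG (Gly) → CGG (Arg) — missense.
Codon 4: GGC (Gly) → GCC (Ala) — missense.
Codon 5: CGG (Arg) → CCG (Pro) — missense.
Codon 7: GUU (Val) → GCU (Ala) — missense.
Codon 8: ACA (Thr) → AGA (Arg) — missense.
Codon 9: AGC (Ser) → AGU (Ser) — synonymous.
Synonymous: 1 of 7.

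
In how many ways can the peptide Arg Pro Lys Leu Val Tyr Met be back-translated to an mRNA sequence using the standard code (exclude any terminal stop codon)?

Arg: 6 codons.
Pro: 4 codons.
Lys: 2 codons.
Leu: 6 codons.
Val: 4 codons.
Tyr: 2 codons.
Met: 1 codon.
6 × 4 × 2 × 6 × 4 × 2 × 1 = 2304.

2304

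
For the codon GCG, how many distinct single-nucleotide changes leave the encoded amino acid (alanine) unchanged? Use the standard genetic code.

Position 1: none → 0 synonymous.
Position 2: none → 0 synonymous.
Position 3: GCT, GCC, GCA → 3 synonymous.
Total: 0 + 0 + 3 = 3.

3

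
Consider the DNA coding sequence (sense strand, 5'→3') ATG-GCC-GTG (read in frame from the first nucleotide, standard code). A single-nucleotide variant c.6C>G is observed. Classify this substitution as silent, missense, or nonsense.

Position 6 falls in codon 2: GCC → Ala.
After the substitution the codon is GCG → Ala.
Both encode Ala, so the change is synonymous.

silent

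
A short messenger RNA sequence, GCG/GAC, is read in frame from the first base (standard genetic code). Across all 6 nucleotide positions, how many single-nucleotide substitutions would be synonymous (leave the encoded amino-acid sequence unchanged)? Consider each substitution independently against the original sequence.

Codon 1 (GCG, Ala): 3 synonymous substitutions.
Codon 2 (GAC, Asp): 1 synonymous substitution.
Total: 3 + 1 = 4.

4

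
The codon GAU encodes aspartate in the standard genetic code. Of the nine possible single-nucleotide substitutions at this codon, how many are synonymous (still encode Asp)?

Position 1: none → 0 synonymous.
Position 2: none → 0 synonymous.
Position 3: GAC → 1 synonymous.
Total: 0 + 0 + 1 = 1.

1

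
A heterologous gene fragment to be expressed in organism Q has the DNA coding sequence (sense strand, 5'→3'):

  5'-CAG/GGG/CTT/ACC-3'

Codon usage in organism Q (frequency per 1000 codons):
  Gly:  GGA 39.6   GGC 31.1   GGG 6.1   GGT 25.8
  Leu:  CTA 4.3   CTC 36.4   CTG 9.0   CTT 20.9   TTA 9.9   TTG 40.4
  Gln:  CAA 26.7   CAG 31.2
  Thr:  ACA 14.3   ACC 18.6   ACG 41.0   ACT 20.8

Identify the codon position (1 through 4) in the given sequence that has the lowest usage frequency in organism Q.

2

Codon 1 CAG (Gln): 31.2 per 1000.
Codon 2 GGG (Gly): 6.1 per 1000.
Codon 3 CTT (Leu): 20.9 per 1000.
Codon 4 ACC (Thr): 18.6 per 1000.
Lowest frequency is 6.1 at codon 2.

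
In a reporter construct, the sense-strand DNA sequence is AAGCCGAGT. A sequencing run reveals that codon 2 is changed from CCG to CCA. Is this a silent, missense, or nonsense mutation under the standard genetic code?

Position 6 falls in codon 2: CCG → Pro.
After the substitution the codon is CCA → Pro.
Both encode Pro, so the change is synonymous.

silent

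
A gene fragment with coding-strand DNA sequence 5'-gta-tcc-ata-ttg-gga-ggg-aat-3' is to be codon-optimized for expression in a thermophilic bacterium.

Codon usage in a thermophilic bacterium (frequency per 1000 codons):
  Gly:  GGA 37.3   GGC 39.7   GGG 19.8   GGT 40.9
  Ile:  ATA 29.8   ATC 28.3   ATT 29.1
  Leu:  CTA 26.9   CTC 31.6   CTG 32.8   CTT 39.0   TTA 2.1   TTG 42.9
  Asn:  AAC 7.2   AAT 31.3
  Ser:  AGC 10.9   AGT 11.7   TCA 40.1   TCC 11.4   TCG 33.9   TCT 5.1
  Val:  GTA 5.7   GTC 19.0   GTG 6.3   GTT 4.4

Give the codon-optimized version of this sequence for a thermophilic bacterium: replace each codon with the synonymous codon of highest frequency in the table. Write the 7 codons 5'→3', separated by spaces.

GTC TCA ATA TTG GGT GGT AAT

Codon 1 (Val): best is GTC at 19.0.
Codon 2 (Ser): best is TCA at 40.1.
Codon 3 (Ile): best is ATA at 29.8.
Codon 4 (Leu): best is TTG at 42.9.
Codon 5 (Gly): best is GGT at 40.9.
Codon 6 (Gly): best is GGT at 40.9.
Codon 7 (Asn): best is AAT at 31.3.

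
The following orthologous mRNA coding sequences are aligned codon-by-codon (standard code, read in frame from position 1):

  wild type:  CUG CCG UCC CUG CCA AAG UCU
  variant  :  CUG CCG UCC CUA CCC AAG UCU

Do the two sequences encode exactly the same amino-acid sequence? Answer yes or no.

yes

Codon 1: CUG Leu / CUG Leu — identical.
Codon 2: CCG Pro / CCG Pro — identical.
Codon 3: UCC Ser / UCC Ser — identical.
Codon 4: CUG Leu / CUA Leu — synonymous.
Codon 5: CCA Pro / CCC Pro — synonymous.
Codon 6: AAG Lys / AAG Lys — identical.
Codon 7: UCU Ser / UCU Ser — identical.
Nonsynonymous differences: 0 → same protein.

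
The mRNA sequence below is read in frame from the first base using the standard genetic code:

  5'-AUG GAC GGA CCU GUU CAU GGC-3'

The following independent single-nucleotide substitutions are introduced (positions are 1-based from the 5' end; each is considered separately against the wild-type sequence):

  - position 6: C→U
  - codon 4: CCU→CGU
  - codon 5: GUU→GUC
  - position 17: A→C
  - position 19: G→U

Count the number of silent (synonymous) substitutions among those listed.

2

Codon 2: GAC (Asp) → GAU (Asp) — synonymous.
Codon 4: CCU (Pro) → CGU (Arg) — missense.
Codon 5: GUU (Val) → GUC (Val) — synonymous.
Codon 6: CAU (His) → CCU (Pro) — missense.
Codon 7: GGC (Gly) → UGC (Cys) — missense.
Synonymous: 2 of 5.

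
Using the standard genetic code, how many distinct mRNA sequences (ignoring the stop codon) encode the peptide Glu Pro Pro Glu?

Glu: 2 codons.
Pro: 4 codons.
Pro: 4 codons.
Glu: 2 codons.
2 × 4 × 4 × 2 = 64.

64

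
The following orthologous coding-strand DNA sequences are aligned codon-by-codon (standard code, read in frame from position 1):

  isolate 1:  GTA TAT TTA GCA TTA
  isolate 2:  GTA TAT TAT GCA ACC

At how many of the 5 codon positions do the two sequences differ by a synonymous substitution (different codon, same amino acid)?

Codon 1: GTA Val / GTA Val — identical.
Codon 2: TAT Tyr / TAT Tyr — identical.
Codon 3: TTA Leu / TAT Tyr — nonsynonymous.
Codon 4: GCA Ala / GCA Ala — identical.
Codon 5: TTA Leu / ACC Thr — nonsynonymous.
Synonymous differences: 0.

0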